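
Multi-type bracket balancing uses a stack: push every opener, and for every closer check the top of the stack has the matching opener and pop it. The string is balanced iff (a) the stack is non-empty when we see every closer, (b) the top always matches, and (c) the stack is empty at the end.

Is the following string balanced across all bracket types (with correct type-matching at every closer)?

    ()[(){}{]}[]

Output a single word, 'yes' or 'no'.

pos 0: push '('; stack = (
pos 1: ')' matches '('; pop; stack = (empty)
pos 2: push '['; stack = [
pos 3: push '('; stack = [(
pos 4: ')' matches '('; pop; stack = [
pos 5: push '{'; stack = [{
pos 6: '}' matches '{'; pop; stack = [
pos 7: push '{'; stack = [{
pos 8: saw closer ']' but top of stack is '{' (expected '}') → INVALID
Verdict: type mismatch at position 8: ']' closes '{' → no

Answer: no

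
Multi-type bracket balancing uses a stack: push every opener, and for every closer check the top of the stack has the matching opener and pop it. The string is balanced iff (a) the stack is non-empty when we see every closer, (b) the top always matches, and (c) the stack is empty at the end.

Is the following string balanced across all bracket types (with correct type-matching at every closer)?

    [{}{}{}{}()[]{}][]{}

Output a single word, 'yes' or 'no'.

pos 0: push '['; stack = [
pos 1: push '{'; stack = [{
pos 2: '}' matches '{'; pop; stack = [
pos 3: push '{'; stack = [{
pos 4: '}' matches '{'; pop; stack = [
pos 5: push '{'; stack = [{
pos 6: '}' matches '{'; pop; stack = [
pos 7: push '{'; stack = [{
pos 8: '}' matches '{'; pop; stack = [
pos 9: push '('; stack = [(
pos 10: ')' matches '('; pop; stack = [
pos 11: push '['; stack = [[
pos 12: ']' matches '['; pop; stack = [
pos 13: push '{'; stack = [{
pos 14: '}' matches '{'; pop; stack = [
pos 15: ']' matches '['; pop; stack = (empty)
pos 16: push '['; stack = [
pos 17: ']' matches '['; pop; stack = (empty)
pos 18: push '{'; stack = {
pos 19: '}' matches '{'; pop; stack = (empty)
end: stack empty → VALID
Verdict: properly nested → yes

Answer: yes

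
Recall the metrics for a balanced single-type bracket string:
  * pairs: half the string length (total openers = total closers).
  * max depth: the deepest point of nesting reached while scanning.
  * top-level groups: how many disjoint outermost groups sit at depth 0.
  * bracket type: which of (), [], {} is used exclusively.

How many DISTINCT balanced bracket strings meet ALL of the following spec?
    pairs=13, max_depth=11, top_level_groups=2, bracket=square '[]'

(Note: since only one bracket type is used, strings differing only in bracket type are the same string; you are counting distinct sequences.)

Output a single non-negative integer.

Answer: 40

Derivation:
Spec: pairs=13 depth=11 groups=2
Count(depth <= 11) = 208010
Count(depth <= 10) = 207970
Count(depth == 11) = 208010 - 207970 = 40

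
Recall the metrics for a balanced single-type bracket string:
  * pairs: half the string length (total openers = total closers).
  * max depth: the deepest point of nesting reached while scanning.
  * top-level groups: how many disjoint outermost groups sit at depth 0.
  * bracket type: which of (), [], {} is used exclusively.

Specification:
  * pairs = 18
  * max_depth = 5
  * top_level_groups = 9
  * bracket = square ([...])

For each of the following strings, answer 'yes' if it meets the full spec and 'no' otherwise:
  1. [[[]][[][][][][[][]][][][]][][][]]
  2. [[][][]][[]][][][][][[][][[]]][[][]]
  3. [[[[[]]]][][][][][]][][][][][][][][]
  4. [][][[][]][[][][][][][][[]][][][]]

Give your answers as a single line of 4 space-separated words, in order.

String 1 '[[[]][[][][][][[][]][][][]][][][]]': depth seq [1 2 3 2 1 2 3 2 3 2 3 2 3 2 3 4 3 4 3 2 3 2 3 2 3 2 1 2 1 2 1 2 1 0]
  -> pairs=17 depth=4 groups=1 -> no
String 2 '[[][][]][[]][][][][][[][][[]]][[][]]': depth seq [1 2 1 2 1 2 1 0 1 2 1 0 1 0 1 0 1 0 1 0 1 2 1 2 1 2 3 2 1 0 1 2 1 2 1 0]
  -> pairs=18 depth=3 groups=8 -> no
String 3 '[[[[[]]]][][][][][]][][][][][][][][]': depth seq [1 2 3 4 5 4 3 2 1 2 1 2 1 2 1 2 1 2 1 0 1 0 1 0 1 0 1 0 1 0 1 0 1 0 1 0]
  -> pairs=18 depth=5 groups=9 -> yes
String 4 '[][][[][]][[][][][][][][[]][][][]]': depth seq [1 0 1 0 1 2 1 2 1 0 1 2 1 2 1 2 1 2 1 2 1 2 1 2 3 2 1 2 1 2 1 2 1 0]
  -> pairs=17 depth=3 groups=4 -> no

Answer: no no yes no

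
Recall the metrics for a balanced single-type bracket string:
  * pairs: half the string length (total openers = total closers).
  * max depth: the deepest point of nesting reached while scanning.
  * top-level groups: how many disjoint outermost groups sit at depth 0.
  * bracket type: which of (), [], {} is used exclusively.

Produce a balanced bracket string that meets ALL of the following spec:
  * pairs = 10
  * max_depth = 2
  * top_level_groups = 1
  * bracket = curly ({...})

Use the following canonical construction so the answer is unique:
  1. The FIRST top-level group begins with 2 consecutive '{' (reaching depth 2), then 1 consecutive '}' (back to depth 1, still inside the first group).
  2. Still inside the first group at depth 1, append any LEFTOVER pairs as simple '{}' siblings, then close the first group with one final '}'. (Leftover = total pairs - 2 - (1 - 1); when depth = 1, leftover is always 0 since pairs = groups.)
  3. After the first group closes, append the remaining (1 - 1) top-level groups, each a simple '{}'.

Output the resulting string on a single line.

Spec: pairs=10 depth=2 groups=1
Leftover pairs = 10 - 2 - (1-1) = 8
First group: deep chain of depth 2 + 8 sibling pairs
Remaining 0 groups: simple '{}' each

Answer: {{}{}{}{}{}{}{}{}{}}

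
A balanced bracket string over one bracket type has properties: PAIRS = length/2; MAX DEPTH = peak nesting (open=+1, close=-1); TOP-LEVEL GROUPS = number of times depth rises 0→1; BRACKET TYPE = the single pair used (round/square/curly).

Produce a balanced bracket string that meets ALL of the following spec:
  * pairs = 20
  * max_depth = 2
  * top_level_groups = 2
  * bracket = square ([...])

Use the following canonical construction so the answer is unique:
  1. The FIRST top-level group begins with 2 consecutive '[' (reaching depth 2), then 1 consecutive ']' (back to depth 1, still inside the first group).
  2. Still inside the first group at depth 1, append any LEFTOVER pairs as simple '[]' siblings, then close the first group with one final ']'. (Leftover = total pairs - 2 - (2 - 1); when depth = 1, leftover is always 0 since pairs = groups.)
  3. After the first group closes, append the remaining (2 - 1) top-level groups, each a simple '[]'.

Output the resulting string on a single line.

Answer: [[][][][][][][][][][][][][][][][][][]][]

Derivation:
Spec: pairs=20 depth=2 groups=2
Leftover pairs = 20 - 2 - (2-1) = 17
First group: deep chain of depth 2 + 17 sibling pairs
Remaining 1 groups: simple '[]' each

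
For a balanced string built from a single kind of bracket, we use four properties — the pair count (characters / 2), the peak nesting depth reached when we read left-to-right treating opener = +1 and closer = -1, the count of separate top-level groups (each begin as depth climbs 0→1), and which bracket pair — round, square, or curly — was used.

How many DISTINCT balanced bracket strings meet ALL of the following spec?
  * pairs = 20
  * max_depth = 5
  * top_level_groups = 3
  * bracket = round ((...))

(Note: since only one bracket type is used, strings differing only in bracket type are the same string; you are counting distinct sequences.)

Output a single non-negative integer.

Spec: pairs=20 depth=5 groups=3
Count(depth <= 5) = 383833287
Count(depth <= 4) = 97776765
Count(depth == 5) = 383833287 - 97776765 = 286056522

Answer: 286056522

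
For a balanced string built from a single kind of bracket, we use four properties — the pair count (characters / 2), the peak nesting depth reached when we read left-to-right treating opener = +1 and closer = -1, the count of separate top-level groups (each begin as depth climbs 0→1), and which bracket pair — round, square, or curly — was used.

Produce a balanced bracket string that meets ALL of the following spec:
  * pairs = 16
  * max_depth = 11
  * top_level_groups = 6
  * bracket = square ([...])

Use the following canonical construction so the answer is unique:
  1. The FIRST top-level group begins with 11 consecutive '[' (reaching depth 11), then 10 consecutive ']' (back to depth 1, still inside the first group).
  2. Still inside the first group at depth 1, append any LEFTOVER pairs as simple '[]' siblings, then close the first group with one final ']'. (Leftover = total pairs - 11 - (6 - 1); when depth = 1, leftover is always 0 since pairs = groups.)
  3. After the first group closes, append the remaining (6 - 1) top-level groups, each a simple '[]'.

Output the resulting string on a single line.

Spec: pairs=16 depth=11 groups=6
Leftover pairs = 16 - 11 - (6-1) = 0
First group: deep chain of depth 11 + 0 sibling pairs
Remaining 5 groups: simple '[]' each

Answer: [[[[[[[[[[[]]]]]]]]]]][][][][][]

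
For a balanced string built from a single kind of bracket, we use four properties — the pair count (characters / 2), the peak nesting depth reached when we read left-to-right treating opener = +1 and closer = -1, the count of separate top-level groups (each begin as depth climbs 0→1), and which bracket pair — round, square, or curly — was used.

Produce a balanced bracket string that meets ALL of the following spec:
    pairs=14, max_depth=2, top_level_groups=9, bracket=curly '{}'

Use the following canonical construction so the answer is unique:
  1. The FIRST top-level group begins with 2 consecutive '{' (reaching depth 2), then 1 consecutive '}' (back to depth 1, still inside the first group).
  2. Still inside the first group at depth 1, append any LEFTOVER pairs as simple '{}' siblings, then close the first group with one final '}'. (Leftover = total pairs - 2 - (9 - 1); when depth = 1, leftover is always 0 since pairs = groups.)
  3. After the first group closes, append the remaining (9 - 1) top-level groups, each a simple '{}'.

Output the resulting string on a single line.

Answer: {{}{}{}{}{}}{}{}{}{}{}{}{}{}

Derivation:
Spec: pairs=14 depth=2 groups=9
Leftover pairs = 14 - 2 - (9-1) = 4
First group: deep chain of depth 2 + 4 sibling pairs
Remaining 8 groups: simple '{}' each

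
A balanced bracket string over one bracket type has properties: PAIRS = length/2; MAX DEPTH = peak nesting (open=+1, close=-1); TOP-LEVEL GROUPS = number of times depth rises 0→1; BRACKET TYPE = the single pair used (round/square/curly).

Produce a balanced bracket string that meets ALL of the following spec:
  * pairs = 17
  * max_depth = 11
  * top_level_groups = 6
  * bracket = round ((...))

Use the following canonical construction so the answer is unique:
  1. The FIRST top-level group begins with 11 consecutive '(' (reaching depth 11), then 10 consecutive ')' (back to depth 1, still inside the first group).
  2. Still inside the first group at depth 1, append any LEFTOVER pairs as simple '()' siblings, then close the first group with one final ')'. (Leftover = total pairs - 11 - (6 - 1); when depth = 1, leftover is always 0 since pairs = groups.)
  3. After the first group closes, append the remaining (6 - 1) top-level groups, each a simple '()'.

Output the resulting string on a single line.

Spec: pairs=17 depth=11 groups=6
Leftover pairs = 17 - 11 - (6-1) = 1
First group: deep chain of depth 11 + 1 sibling pairs
Remaining 5 groups: simple '()' each

Answer: ((((((((((())))))))))())()()()()()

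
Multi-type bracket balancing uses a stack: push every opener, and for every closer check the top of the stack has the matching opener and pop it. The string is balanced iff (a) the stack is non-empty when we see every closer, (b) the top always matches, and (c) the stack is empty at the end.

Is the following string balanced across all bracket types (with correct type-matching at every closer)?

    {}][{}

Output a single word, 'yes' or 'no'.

pos 0: push '{'; stack = {
pos 1: '}' matches '{'; pop; stack = (empty)
pos 2: saw closer ']' but stack is empty → INVALID
Verdict: unmatched closer ']' at position 2 → no

Answer: no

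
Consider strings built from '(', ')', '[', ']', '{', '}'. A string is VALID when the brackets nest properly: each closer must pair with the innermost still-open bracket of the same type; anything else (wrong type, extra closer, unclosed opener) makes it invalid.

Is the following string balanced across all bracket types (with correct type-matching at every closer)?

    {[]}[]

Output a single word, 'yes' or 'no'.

Answer: yes

Derivation:
pos 0: push '{'; stack = {
pos 1: push '['; stack = {[
pos 2: ']' matches '['; pop; stack = {
pos 3: '}' matches '{'; pop; stack = (empty)
pos 4: push '['; stack = [
pos 5: ']' matches '['; pop; stack = (empty)
end: stack empty → VALID
Verdict: properly nested → yes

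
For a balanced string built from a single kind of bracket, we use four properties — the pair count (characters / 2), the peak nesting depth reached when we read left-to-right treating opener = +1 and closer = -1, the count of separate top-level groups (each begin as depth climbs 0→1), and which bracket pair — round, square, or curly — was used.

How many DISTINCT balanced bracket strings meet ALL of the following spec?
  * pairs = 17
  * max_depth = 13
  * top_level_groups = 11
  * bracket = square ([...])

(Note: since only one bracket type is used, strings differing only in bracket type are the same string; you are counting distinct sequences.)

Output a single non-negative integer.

Answer: 0

Derivation:
Spec: pairs=17 depth=13 groups=11
Count(depth <= 13) = 48279
Count(depth <= 12) = 48279
Count(depth == 13) = 48279 - 48279 = 0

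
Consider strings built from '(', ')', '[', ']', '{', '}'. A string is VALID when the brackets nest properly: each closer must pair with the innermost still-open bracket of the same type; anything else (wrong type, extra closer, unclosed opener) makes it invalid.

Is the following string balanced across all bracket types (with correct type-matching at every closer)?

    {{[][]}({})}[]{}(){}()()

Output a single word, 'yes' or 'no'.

pos 0: push '{'; stack = {
pos 1: push '{'; stack = {{
pos 2: push '['; stack = {{[
pos 3: ']' matches '['; pop; stack = {{
pos 4: push '['; stack = {{[
pos 5: ']' matches '['; pop; stack = {{
pos 6: '}' matches '{'; pop; stack = {
pos 7: push '('; stack = {(
pos 8: push '{'; stack = {({
pos 9: '}' matches '{'; pop; stack = {(
pos 10: ')' matches '('; pop; stack = {
pos 11: '}' matches '{'; pop; stack = (empty)
pos 12: push '['; stack = [
pos 13: ']' matches '['; pop; stack = (empty)
pos 14: push '{'; stack = {
pos 15: '}' matches '{'; pop; stack = (empty)
pos 16: push '('; stack = (
pos 17: ')' matches '('; pop; stack = (empty)
pos 18: push '{'; stack = {
pos 19: '}' matches '{'; pop; stack = (empty)
pos 20: push '('; stack = (
pos 21: ')' matches '('; pop; stack = (empty)
pos 22: push '('; stack = (
pos 23: ')' matches '('; pop; stack = (empty)
end: stack empty → VALID
Verdict: properly nested → yes

Answer: yes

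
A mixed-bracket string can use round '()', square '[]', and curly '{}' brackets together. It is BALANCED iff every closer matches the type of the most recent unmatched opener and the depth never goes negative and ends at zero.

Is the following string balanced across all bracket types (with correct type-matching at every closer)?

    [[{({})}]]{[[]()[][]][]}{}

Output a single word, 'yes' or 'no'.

pos 0: push '['; stack = [
pos 1: push '['; stack = [[
pos 2: push '{'; stack = [[{
pos 3: push '('; stack = [[{(
pos 4: push '{'; stack = [[{({
pos 5: '}' matches '{'; pop; stack = [[{(
pos 6: ')' matches '('; pop; stack = [[{
pos 7: '}' matches '{'; pop; stack = [[
pos 8: ']' matches '['; pop; stack = [
pos 9: ']' matches '['; pop; stack = (empty)
pos 10: push '{'; stack = {
pos 11: push '['; stack = {[
pos 12: push '['; stack = {[[
pos 13: ']' matches '['; pop; stack = {[
pos 14: push '('; stack = {[(
pos 15: ')' matches '('; pop; stack = {[
pos 16: push '['; stack = {[[
pos 17: ']' matches '['; pop; stack = {[
pos 18: push '['; stack = {[[
pos 19: ']' matches '['; pop; stack = {[
pos 20: ']' matches '['; pop; stack = {
pos 21: push '['; stack = {[
pos 22: ']' matches '['; pop; stack = {
pos 23: '}' matches '{'; pop; stack = (empty)
pos 24: push '{'; stack = {
pos 25: '}' matches '{'; pop; stack = (empty)
end: stack empty → VALID
Verdict: properly nested → yes

Answer: yes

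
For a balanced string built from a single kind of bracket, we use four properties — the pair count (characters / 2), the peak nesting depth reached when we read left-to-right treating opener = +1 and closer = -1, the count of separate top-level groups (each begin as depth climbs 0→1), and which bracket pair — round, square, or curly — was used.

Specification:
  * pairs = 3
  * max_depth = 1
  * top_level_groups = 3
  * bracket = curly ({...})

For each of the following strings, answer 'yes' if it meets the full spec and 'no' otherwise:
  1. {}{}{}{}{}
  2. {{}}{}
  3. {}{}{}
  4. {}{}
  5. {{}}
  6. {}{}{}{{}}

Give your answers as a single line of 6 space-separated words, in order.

String 1 '{}{}{}{}{}': depth seq [1 0 1 0 1 0 1 0 1 0]
  -> pairs=5 depth=1 groups=5 -> no
String 2 '{{}}{}': depth seq [1 2 1 0 1 0]
  -> pairs=3 depth=2 groups=2 -> no
String 3 '{}{}{}': depth seq [1 0 1 0 1 0]
  -> pairs=3 depth=1 groups=3 -> yes
String 4 '{}{}': depth seq [1 0 1 0]
  -> pairs=2 depth=1 groups=2 -> no
String 5 '{{}}': depth seq [1 2 1 0]
  -> pairs=2 depth=2 groups=1 -> no
String 6 '{}{}{}{{}}': depth seq [1 0 1 0 1 0 1 2 1 0]
  -> pairs=5 depth=2 groups=4 -> no

Answer: no no yes no no no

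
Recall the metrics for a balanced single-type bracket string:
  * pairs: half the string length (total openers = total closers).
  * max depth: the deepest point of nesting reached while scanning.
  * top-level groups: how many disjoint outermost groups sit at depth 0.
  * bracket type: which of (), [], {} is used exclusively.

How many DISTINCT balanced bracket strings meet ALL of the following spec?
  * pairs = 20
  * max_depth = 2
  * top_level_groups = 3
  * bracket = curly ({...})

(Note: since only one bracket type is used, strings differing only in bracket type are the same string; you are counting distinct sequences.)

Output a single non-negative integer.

Answer: 171

Derivation:
Spec: pairs=20 depth=2 groups=3
Count(depth <= 2) = 171
Count(depth <= 1) = 0
Count(depth == 2) = 171 - 0 = 171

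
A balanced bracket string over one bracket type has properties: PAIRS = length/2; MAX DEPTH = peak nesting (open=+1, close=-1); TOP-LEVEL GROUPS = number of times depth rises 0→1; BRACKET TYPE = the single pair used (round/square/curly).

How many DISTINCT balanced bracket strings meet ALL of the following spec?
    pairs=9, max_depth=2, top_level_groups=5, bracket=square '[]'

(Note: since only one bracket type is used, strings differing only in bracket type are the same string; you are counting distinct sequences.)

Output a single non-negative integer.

Spec: pairs=9 depth=2 groups=5
Count(depth <= 2) = 70
Count(depth <= 1) = 0
Count(depth == 2) = 70 - 0 = 70

Answer: 70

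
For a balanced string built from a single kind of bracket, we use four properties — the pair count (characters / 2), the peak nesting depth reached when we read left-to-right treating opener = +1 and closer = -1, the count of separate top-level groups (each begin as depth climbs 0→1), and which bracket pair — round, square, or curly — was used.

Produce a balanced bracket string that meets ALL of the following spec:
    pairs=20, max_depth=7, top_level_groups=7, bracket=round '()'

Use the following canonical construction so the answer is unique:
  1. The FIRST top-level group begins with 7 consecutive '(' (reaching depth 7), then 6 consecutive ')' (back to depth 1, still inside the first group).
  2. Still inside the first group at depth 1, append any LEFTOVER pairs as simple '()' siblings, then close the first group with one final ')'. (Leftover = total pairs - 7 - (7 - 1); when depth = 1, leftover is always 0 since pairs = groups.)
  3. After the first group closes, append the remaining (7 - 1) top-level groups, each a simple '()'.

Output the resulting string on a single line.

Spec: pairs=20 depth=7 groups=7
Leftover pairs = 20 - 7 - (7-1) = 7
First group: deep chain of depth 7 + 7 sibling pairs
Remaining 6 groups: simple '()' each

Answer: ((((((())))))()()()()()()())()()()()()()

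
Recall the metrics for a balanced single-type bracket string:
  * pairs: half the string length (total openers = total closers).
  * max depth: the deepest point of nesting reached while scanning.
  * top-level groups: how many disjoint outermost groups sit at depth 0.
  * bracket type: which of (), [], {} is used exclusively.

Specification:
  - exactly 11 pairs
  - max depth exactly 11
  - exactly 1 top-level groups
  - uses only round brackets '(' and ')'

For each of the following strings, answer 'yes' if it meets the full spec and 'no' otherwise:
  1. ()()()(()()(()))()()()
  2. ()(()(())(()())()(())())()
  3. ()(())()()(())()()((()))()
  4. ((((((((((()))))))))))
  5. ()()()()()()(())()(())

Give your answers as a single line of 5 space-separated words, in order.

Answer: no no no yes no

Derivation:
String 1 '()()()(()()(()))()()()': depth seq [1 0 1 0 1 0 1 2 1 2 1 2 3 2 1 0 1 0 1 0 1 0]
  -> pairs=11 depth=3 groups=7 -> no
String 2 '()(()(())(()())()(())())()': depth seq [1 0 1 2 1 2 3 2 1 2 3 2 3 2 1 2 1 2 3 2 1 2 1 0 1 0]
  -> pairs=13 depth=3 groups=3 -> no
String 3 '()(())()()(())()()((()))()': depth seq [1 0 1 2 1 0 1 0 1 0 1 2 1 0 1 0 1 0 1 2 3 2 1 0 1 0]
  -> pairs=13 depth=3 groups=9 -> no
String 4 '((((((((((()))))))))))': depth seq [1 2 3 4 5 6 7 8 9 10 11 10 9 8 7 6 5 4 3 2 1 0]
  -> pairs=11 depth=11 groups=1 -> yes
String 5 '()()()()()()(())()(())': depth seq [1 0 1 0 1 0 1 0 1 0 1 0 1 2 1 0 1 0 1 2 1 0]
  -> pairs=11 depth=2 groups=9 -> no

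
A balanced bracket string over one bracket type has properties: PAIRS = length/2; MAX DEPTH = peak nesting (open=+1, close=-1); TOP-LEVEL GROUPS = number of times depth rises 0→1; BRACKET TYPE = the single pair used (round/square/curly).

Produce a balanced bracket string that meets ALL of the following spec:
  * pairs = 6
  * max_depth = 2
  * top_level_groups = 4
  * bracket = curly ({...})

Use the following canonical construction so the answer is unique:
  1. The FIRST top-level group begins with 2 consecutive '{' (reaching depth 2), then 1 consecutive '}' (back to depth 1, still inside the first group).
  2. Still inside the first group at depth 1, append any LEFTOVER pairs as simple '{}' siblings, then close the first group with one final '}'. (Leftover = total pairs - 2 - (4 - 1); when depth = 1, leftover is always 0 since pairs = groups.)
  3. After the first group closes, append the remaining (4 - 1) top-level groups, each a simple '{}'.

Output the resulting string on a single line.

Answer: {{}{}}{}{}{}

Derivation:
Spec: pairs=6 depth=2 groups=4
Leftover pairs = 6 - 2 - (4-1) = 1
First group: deep chain of depth 2 + 1 sibling pairs
Remaining 3 groups: simple '{}' each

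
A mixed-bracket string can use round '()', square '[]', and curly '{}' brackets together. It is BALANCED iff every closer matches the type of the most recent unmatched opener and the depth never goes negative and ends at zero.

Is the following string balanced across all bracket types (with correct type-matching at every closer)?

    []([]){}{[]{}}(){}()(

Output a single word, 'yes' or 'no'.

pos 0: push '['; stack = [
pos 1: ']' matches '['; pop; stack = (empty)
pos 2: push '('; stack = (
pos 3: push '['; stack = ([
pos 4: ']' matches '['; pop; stack = (
pos 5: ')' matches '('; pop; stack = (empty)
pos 6: push '{'; stack = {
pos 7: '}' matches '{'; pop; stack = (empty)
pos 8: push '{'; stack = {
pos 9: push '['; stack = {[
pos 10: ']' matches '['; pop; stack = {
pos 11: push '{'; stack = {{
pos 12: '}' matches '{'; pop; stack = {
pos 13: '}' matches '{'; pop; stack = (empty)
pos 14: push '('; stack = (
pos 15: ')' matches '('; pop; stack = (empty)
pos 16: push '{'; stack = {
pos 17: '}' matches '{'; pop; stack = (empty)
pos 18: push '('; stack = (
pos 19: ')' matches '('; pop; stack = (empty)
pos 20: push '('; stack = (
end: stack still non-empty (() → INVALID
Verdict: unclosed openers at end: ( → no

Answer: no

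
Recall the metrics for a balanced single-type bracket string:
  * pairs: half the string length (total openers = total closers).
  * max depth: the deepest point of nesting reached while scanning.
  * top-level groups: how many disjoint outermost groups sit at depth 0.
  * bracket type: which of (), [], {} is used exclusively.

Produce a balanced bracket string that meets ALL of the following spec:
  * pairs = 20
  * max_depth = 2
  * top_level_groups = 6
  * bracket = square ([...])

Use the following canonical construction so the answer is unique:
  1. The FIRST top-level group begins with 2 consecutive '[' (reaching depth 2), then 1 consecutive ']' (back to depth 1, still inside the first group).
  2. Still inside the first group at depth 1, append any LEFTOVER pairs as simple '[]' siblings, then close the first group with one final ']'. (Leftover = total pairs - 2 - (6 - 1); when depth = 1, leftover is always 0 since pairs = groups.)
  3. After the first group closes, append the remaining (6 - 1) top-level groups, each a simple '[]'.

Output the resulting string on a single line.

Answer: [[][][][][][][][][][][][][][]][][][][][]

Derivation:
Spec: pairs=20 depth=2 groups=6
Leftover pairs = 20 - 2 - (6-1) = 13
First group: deep chain of depth 2 + 13 sibling pairs
Remaining 5 groups: simple '[]' each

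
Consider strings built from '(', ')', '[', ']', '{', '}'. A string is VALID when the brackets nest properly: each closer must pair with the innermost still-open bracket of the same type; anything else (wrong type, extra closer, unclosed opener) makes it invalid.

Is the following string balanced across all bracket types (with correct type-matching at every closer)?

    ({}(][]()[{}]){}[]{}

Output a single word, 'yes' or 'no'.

Answer: no

Derivation:
pos 0: push '('; stack = (
pos 1: push '{'; stack = ({
pos 2: '}' matches '{'; pop; stack = (
pos 3: push '('; stack = ((
pos 4: saw closer ']' but top of stack is '(' (expected ')') → INVALID
Verdict: type mismatch at position 4: ']' closes '(' → no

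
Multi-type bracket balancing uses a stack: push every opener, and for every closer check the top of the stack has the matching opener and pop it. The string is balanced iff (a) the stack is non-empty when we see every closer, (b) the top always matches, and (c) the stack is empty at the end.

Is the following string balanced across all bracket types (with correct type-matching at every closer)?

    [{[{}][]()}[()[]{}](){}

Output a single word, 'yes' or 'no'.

Answer: no

Derivation:
pos 0: push '['; stack = [
pos 1: push '{'; stack = [{
pos 2: push '['; stack = [{[
pos 3: push '{'; stack = [{[{
pos 4: '}' matches '{'; pop; stack = [{[
pos 5: ']' matches '['; pop; stack = [{
pos 6: push '['; stack = [{[
pos 7: ']' matches '['; pop; stack = [{
pos 8: push '('; stack = [{(
pos 9: ')' matches '('; pop; stack = [{
pos 10: '}' matches '{'; pop; stack = [
pos 11: push '['; stack = [[
pos 12: push '('; stack = [[(
pos 13: ')' matches '('; pop; stack = [[
pos 14: push '['; stack = [[[
pos 15: ']' matches '['; pop; stack = [[
pos 16: push '{'; stack = [[{
pos 17: '}' matches '{'; pop; stack = [[
pos 18: ']' matches '['; pop; stack = [
pos 19: push '('; stack = [(
pos 20: ')' matches '('; pop; stack = [
pos 21: push '{'; stack = [{
pos 22: '}' matches '{'; pop; stack = [
end: stack still non-empty ([) → INVALID
Verdict: unclosed openers at end: [ → no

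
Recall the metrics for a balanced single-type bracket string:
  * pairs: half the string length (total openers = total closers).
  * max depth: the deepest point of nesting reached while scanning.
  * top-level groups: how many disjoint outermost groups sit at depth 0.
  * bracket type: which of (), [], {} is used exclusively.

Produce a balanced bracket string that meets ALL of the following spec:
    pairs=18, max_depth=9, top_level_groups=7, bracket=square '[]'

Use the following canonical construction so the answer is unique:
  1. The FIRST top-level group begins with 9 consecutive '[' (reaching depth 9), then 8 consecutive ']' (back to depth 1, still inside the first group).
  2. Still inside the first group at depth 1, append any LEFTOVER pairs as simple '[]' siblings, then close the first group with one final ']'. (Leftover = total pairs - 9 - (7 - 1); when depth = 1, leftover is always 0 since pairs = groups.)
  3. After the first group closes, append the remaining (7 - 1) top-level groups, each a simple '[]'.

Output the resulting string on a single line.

Answer: [[[[[[[[[]]]]]]]][][][]][][][][][][]

Derivation:
Spec: pairs=18 depth=9 groups=7
Leftover pairs = 18 - 9 - (7-1) = 3
First group: deep chain of depth 9 + 3 sibling pairs
Remaining 6 groups: simple '[]' each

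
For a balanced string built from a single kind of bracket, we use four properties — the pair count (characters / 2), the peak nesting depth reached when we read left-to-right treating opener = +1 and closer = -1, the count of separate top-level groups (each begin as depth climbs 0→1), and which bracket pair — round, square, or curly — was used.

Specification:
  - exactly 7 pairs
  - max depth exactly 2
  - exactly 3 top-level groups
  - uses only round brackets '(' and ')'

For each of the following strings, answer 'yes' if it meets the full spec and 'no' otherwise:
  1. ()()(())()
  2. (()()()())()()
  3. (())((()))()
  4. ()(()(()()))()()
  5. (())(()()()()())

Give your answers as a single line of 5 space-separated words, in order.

String 1 '()()(())()': depth seq [1 0 1 0 1 2 1 0 1 0]
  -> pairs=5 depth=2 groups=4 -> no
String 2 '(()()()())()()': depth seq [1 2 1 2 1 2 1 2 1 0 1 0 1 0]
  -> pairs=7 depth=2 groups=3 -> yes
String 3 '(())((()))()': depth seq [1 2 1 0 1 2 3 2 1 0 1 0]
  -> pairs=6 depth=3 groups=3 -> no
String 4 '()(()(()()))()()': depth seq [1 0 1 2 1 2 3 2 3 2 1 0 1 0 1 0]
  -> pairs=8 depth=3 groups=4 -> no
String 5 '(())(()()()()())': depth seq [1 2 1 0 1 2 1 2 1 2 1 2 1 2 1 0]
  -> pairs=8 depth=2 groups=2 -> no

Answer: no yes no no no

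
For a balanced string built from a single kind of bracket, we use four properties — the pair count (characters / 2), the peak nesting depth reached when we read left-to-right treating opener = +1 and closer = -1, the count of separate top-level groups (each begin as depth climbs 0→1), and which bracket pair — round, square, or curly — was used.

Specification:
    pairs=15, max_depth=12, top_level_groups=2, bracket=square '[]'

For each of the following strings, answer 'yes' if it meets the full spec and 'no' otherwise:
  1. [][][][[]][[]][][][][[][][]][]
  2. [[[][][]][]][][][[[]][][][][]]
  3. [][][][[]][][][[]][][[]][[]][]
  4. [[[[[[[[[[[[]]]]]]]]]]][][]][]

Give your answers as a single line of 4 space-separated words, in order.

String 1 '[][][][[]][[]][][][][[][][]][]': depth seq [1 0 1 0 1 0 1 2 1 0 1 2 1 0 1 0 1 0 1 0 1 2 1 2 1 2 1 0 1 0]
  -> pairs=15 depth=2 groups=10 -> no
String 2 '[[[][][]][]][][][[[]][][][][]]': depth seq [1 2 3 2 3 2 3 2 1 2 1 0 1 0 1 0 1 2 3 2 1 2 1 2 1 2 1 2 1 0]
  -> pairs=15 depth=3 groups=4 -> no
String 3 '[][][][[]][][][[]][][[]][[]][]': depth seq [1 0 1 0 1 0 1 2 1 0 1 0 1 0 1 2 1 0 1 0 1 2 1 0 1 2 1 0 1 0]
  -> pairs=15 depth=2 groups=11 -> no
String 4 '[[[[[[[[[[[[]]]]]]]]]]][][]][]': depth seq [1 2 3 4 5 6 7 8 9 10 11 12 11 10 9 8 7 6 5 4 3 2 1 2 1 2 1 0 1 0]
  -> pairs=15 depth=12 groups=2 -> yes

Answer: no no no yes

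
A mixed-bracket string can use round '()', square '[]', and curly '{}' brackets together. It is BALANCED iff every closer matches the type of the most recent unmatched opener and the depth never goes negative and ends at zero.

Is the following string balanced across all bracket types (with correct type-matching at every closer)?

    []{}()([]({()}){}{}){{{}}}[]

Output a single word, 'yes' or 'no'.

Answer: yes

Derivation:
pos 0: push '['; stack = [
pos 1: ']' matches '['; pop; stack = (empty)
pos 2: push '{'; stack = {
pos 3: '}' matches '{'; pop; stack = (empty)
pos 4: push '('; stack = (
pos 5: ')' matches '('; pop; stack = (empty)
pos 6: push '('; stack = (
pos 7: push '['; stack = ([
pos 8: ']' matches '['; pop; stack = (
pos 9: push '('; stack = ((
pos 10: push '{'; stack = (({
pos 11: push '('; stack = (({(
pos 12: ')' matches '('; pop; stack = (({
pos 13: '}' matches '{'; pop; stack = ((
pos 14: ')' matches '('; pop; stack = (
pos 15: push '{'; stack = ({
pos 16: '}' matches '{'; pop; stack = (
pos 17: push '{'; stack = ({
pos 18: '}' matches '{'; pop; stack = (
pos 19: ')' matches '('; pop; stack = (empty)
pos 20: push '{'; stack = {
pos 21: push '{'; stack = {{
pos 22: push '{'; stack = {{{
pos 23: '}' matches '{'; pop; stack = {{
pos 24: '}' matches '{'; pop; stack = {
pos 25: '}' matches '{'; pop; stack = (empty)
pos 26: push '['; stack = [
pos 27: ']' matches '['; pop; stack = (empty)
end: stack empty → VALID
Verdict: properly nested → yes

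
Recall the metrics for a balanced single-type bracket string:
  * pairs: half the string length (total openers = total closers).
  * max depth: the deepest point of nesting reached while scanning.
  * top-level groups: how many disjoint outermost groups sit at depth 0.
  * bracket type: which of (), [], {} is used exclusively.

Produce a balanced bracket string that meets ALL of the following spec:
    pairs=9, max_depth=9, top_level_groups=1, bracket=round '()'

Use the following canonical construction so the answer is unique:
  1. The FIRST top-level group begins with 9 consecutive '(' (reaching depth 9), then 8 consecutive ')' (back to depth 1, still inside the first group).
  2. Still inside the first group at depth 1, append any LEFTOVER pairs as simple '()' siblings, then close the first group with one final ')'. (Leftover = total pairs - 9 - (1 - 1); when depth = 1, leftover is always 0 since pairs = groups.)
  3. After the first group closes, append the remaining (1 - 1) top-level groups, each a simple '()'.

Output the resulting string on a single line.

Answer: ((((((((()))))))))

Derivation:
Spec: pairs=9 depth=9 groups=1
Leftover pairs = 9 - 9 - (1-1) = 0
First group: deep chain of depth 9 + 0 sibling pairs
Remaining 0 groups: simple '()' each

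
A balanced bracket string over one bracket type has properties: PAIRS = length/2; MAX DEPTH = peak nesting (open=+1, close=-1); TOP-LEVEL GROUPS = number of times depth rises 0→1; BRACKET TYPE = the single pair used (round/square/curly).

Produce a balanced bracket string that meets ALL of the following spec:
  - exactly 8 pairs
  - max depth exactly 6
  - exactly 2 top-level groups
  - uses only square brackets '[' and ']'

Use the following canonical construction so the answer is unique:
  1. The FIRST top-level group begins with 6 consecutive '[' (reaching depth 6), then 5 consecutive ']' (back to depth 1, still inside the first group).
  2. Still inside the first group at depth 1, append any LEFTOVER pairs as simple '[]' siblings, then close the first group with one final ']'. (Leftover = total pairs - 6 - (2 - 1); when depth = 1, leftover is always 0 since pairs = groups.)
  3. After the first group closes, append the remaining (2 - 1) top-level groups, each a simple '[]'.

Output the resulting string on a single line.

Spec: pairs=8 depth=6 groups=2
Leftover pairs = 8 - 6 - (2-1) = 1
First group: deep chain of depth 6 + 1 sibling pairs
Remaining 1 groups: simple '[]' each

Answer: [[[[[[]]]]][]][]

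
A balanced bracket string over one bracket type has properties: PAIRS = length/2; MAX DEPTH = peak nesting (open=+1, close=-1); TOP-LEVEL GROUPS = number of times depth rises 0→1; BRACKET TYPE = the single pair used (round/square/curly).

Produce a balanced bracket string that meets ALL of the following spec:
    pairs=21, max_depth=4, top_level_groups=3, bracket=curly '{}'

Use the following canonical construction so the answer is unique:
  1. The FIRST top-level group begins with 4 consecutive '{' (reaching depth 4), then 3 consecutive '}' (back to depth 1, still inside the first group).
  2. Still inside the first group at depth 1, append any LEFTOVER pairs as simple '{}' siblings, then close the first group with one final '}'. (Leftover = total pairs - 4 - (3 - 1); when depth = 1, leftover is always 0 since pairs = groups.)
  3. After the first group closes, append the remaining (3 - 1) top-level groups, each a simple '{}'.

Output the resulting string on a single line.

Spec: pairs=21 depth=4 groups=3
Leftover pairs = 21 - 4 - (3-1) = 15
First group: deep chain of depth 4 + 15 sibling pairs
Remaining 2 groups: simple '{}' each

Answer: {{{{}}}{}{}{}{}{}{}{}{}{}{}{}{}{}{}{}}{}{}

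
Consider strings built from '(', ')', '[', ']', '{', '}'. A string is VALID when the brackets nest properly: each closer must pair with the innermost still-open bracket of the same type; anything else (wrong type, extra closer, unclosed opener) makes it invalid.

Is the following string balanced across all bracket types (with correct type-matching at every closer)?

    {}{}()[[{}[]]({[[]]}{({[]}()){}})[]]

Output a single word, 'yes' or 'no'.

pos 0: push '{'; stack = {
pos 1: '}' matches '{'; pop; stack = (empty)
pos 2: push '{'; stack = {
pos 3: '}' matches '{'; pop; stack = (empty)
pos 4: push '('; stack = (
pos 5: ')' matches '('; pop; stack = (empty)
pos 6: push '['; stack = [
pos 7: push '['; stack = [[
pos 8: push '{'; stack = [[{
pos 9: '}' matches '{'; pop; stack = [[
pos 10: push '['; stack = [[[
pos 11: ']' matches '['; pop; stack = [[
pos 12: ']' matches '['; pop; stack = [
pos 13: push '('; stack = [(
pos 14: push '{'; stack = [({
pos 15: push '['; stack = [({[
pos 16: push '['; stack = [({[[
pos 17: ']' matches '['; pop; stack = [({[
pos 18: ']' matches '['; pop; stack = [({
pos 19: '}' matches '{'; pop; stack = [(
pos 20: push '{'; stack = [({
pos 21: push '('; stack = [({(
pos 22: push '{'; stack = [({({
pos 23: push '['; stack = [({({[
pos 24: ']' matches '['; pop; stack = [({({
pos 25: '}' matches '{'; pop; stack = [({(
pos 26: push '('; stack = [({((
pos 27: ')' matches '('; pop; stack = [({(
pos 28: ')' matches '('; pop; stack = [({
pos 29: push '{'; stack = [({{
pos 30: '}' matches '{'; pop; stack = [({
pos 31: '}' matches '{'; pop; stack = [(
pos 32: ')' matches '('; pop; stack = [
pos 33: push '['; stack = [[
pos 34: ']' matches '['; pop; stack = [
pos 35: ']' matches '['; pop; stack = (empty)
end: stack empty → VALID
Verdict: properly nested → yes

Answer: yes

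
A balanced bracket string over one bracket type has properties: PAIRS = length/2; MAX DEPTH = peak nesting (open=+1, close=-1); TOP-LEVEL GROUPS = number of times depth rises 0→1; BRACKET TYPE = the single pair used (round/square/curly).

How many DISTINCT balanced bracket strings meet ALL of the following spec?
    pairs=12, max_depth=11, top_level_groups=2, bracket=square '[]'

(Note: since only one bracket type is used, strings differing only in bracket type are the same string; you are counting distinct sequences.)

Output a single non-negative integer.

Spec: pairs=12 depth=11 groups=2
Count(depth <= 11) = 58786
Count(depth <= 10) = 58784
Count(depth == 11) = 58786 - 58784 = 2

Answer: 2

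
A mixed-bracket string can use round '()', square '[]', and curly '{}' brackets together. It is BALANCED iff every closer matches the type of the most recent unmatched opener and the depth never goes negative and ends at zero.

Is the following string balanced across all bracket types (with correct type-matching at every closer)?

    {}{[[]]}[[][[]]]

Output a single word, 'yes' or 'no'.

Answer: yes

Derivation:
pos 0: push '{'; stack = {
pos 1: '}' matches '{'; pop; stack = (empty)
pos 2: push '{'; stack = {
pos 3: push '['; stack = {[
pos 4: push '['; stack = {[[
pos 5: ']' matches '['; pop; stack = {[
pos 6: ']' matches '['; pop; stack = {
pos 7: '}' matches '{'; pop; stack = (empty)
pos 8: push '['; stack = [
pos 9: push '['; stack = [[
pos 10: ']' matches '['; pop; stack = [
pos 11: push '['; stack = [[
pos 12: push '['; stack = [[[
pos 13: ']' matches '['; pop; stack = [[
pos 14: ']' matches '['; pop; stack = [
pos 15: ']' matches '['; pop; stack = (empty)
end: stack empty → VALID
Verdict: properly nested → yes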